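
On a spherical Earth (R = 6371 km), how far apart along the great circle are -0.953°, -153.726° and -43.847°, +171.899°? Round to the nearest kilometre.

5854 km

Δλ = 171.899 − -153.726 = 325.625°; wrapped into (−180°, 180°]: -34.375°.
Δφ = -43.847 − -0.953 = -42.894°.
a = sin²(Δφ/2) + cos φ₁ · cos φ₂ · sin²(Δλ/2) = 0.196659.
c = 2·atan2(√a, √(1−a)) = 0.91892 rad → d = 6371·c ≈ 5854.41 km.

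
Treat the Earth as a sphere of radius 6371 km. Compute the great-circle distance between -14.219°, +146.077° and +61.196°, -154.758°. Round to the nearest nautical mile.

5321 nmi

Δλ = -154.758 − 146.077 = -300.835°; wrapped into (−180°, 180°]: 59.165°.
Δφ = 61.196 − -14.219 = 75.415°.
a = sin²(Δφ/2) + cos φ₁ · cos φ₂ · sin²(Δλ/2) = 0.487921.
c = 2·atan2(√a, √(1−a)) = 1.54664 rad → d = 6371·c ≈ 9853.61 km ≈ 5320.53 nmi.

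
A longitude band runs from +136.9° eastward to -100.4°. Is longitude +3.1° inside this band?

Band width going east from +136.9° to -100.4°: ((-100.4 − 136.9) mod 360) = 122.7°.
Offset of +3.1° east of the west edge: ((3.1 − 136.9) mod 360) = 226.2°.
226.2° > 122.7° ⇒ outside.

No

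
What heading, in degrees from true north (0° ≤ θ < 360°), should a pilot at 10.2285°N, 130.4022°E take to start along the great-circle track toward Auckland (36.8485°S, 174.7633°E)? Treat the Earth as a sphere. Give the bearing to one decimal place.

Δλ = 174.7633 − 130.4022 = 44.3611°.
θ = atan2( sin Δλ · cos φ₂ , cos φ₁ · sin φ₂ − sin φ₁ · cos φ₂ · cos Δλ )
  = atan2(0.55950, -0.69176) = 141.034° → normalised to [0°, 360°): 141.034°.

141.0°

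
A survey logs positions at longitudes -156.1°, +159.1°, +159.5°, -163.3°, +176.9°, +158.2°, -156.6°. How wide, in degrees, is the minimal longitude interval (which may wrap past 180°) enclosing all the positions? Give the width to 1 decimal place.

Sort the longitudes: -163.3°, -156.6°, -156.1°, +158.2°, +159.1°, +159.5°, +176.9°.
Eastward gaps between consecutive values (wrapping around): 6.7°, 0.5°, 314.3°, 0.9°, 0.4°, 17.4°, 19.8°.
Largest gap = 314.3° ⇒ minimal covering band is its complement: 360° − 314.3° = 45.7°.
Band runs from +158.2° eastward to -156.1°, crossing the antimeridian.

45.7°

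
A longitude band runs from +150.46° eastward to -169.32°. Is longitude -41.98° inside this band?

No

Band width going east from +150.46° to -169.32°: ((-169.32 − 150.46) mod 360) = 40.22°.
Offset of -41.98° east of the west edge: ((-41.98 − 150.46) mod 360) = 167.56°.
167.56° > 40.22° ⇒ outside.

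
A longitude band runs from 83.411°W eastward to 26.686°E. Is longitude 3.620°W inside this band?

Band width going east from -83.411° to +26.686°: ((26.686 − -83.411) mod 360) = 110.097°.
Offset of -3.620° east of the west edge: ((-3.620 − -83.411) mod 360) = 79.791°.
79.791° ≤ 110.097° ⇒ inside.

Yes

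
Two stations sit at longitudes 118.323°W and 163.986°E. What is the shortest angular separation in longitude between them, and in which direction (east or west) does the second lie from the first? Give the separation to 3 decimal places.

77.691° west

Raw difference: 163.986 − -118.323 = 282.309°.
Normalise into (−180°, 180°]: 282.309° − 360° = -77.691°.
Negative ⇒ the second point lies to the west; separation 77.691°.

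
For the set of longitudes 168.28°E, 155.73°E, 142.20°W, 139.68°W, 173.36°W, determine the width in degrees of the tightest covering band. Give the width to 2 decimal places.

64.59°

Sort the longitudes: -173.36°, -142.20°, -139.68°, +155.73°, +168.28°.
Eastward gaps between consecutive values (wrapping around): 31.16°, 2.52°, 295.41°, 12.55°, 18.36°.
Largest gap = 295.41° ⇒ minimal covering band is its complement: 360° − 295.41° = 64.59°.
Band runs from +155.73° eastward to -139.68°, crossing the antimeridian.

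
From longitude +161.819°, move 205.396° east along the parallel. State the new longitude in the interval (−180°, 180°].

Start at +161.819°; shift +205.396° → +367.215°.
+367.215° lies outside (−180°, 180°]; subtract 360° → +7.215°.

+7.215°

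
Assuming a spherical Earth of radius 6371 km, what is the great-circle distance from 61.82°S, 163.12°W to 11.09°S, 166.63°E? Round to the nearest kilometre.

6144 km

Δλ = 166.63 − -163.12 = 329.75°; wrapped into (−180°, 180°]: -30.25°.
Δφ = -11.09 − -61.82 = 50.73°.
a = sin²(Δφ/2) + cos φ₁ · cos φ₂ · sin²(Δλ/2) = 0.215063.
c = 2·atan2(√a, √(1−a)) = 0.96444 rad → d = 6371·c ≈ 6144.47 km.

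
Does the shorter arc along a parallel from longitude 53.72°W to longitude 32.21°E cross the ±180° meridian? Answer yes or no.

Signed shortest Δλ = ((32.21 − -53.72 + 180) mod 360) − 180 = 85.93°.
Going east by 85.93° from -53.72° reaches +32.21° without touching 180°.

No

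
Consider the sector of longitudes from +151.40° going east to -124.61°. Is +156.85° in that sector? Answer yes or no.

Yes

Band width going east from +151.40° to -124.61°: ((-124.61 − 151.40) mod 360) = 83.99°.
Offset of +156.85° east of the west edge: ((156.85 − 151.40) mod 360) = 5.45°.
5.45° ≤ 83.99° ⇒ inside.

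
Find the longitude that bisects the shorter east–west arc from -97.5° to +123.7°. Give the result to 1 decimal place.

Signed shortest Δλ from -97.5° to +123.7° is -138.8°.
Midpoint longitude = -97.5° + (-138.8°)/2 = -97.5° − 69.4° = -166.9°.
(The naïve average (-97.5 + +123.7)/2 = 13.1° is on the wrong side of the globe.)

-166.9°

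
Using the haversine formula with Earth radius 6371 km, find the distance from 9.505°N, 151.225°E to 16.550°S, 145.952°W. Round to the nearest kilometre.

Δλ = -145.952 − 151.225 = -297.177°; wrapped into (−180°, 180°]: 62.823°.
Δφ = -16.550 − 9.505 = -26.055°.
a = sin²(Δφ/2) + cos φ₁ · cos φ₂ · sin²(Δλ/2) = 0.307615.
c = 2·atan2(√a, √(1−a)) = 1.17584 rad → d = 6371·c ≈ 7491.27 km.

7491 km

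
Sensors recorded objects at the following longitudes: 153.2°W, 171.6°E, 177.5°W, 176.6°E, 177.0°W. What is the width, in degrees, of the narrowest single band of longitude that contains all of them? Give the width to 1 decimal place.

35.2°

Sort the longitudes: -177.5°, -177.0°, -153.2°, +171.6°, +176.6°.
Eastward gaps between consecutive values (wrapping around): 0.5°, 23.8°, 324.8°, 5.0°, 5.9°.
Largest gap = 324.8° ⇒ minimal covering band is its complement: 360° − 324.8° = 35.2°.
Band runs from +171.6° eastward to -153.2°, crossing the antimeridian.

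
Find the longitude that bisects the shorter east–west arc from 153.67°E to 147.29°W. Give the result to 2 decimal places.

Signed shortest Δλ from +153.67° to -147.29° is +59.04°.
Midpoint longitude = +153.67° + (+59.04°)/2 = +153.67° + 29.52° = +183.19°.
Normalise into (−180°, 180°]: -176.81°.
(The naïve average (+153.67 + -147.29)/2 = 3.19° is on the wrong side of the globe.)

176.81°W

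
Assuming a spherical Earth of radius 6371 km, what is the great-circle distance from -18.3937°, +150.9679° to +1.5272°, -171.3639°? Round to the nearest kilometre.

Δλ = -171.3639 − 150.9679 = -322.3318°; wrapped into (−180°, 180°]: 37.6682°.
Δφ = 1.5272 − -18.3937 = 19.9209°.
a = sin²(Δφ/2) + cos φ₁ · cos φ₂ · sin²(Δλ/2) = 0.128777.
c = 2·atan2(√a, √(1−a)) = 0.73408 rad → d = 6371·c ≈ 4676.84 km.

4677 km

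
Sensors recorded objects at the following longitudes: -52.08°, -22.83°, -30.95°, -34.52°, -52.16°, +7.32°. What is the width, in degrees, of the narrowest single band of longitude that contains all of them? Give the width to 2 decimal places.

Sort the longitudes: -52.16°, -52.08°, -34.52°, -30.95°, -22.83°, +7.32°.
Eastward gaps between consecutive values (wrapping around): 0.08°, 17.56°, 3.57°, 8.12°, 30.15°, 300.52°.
Largest gap = 300.52° ⇒ minimal covering band is its complement: 360° − 300.52° = 59.48°.
Band runs from -52.16° eastward to +7.32°.

59.48°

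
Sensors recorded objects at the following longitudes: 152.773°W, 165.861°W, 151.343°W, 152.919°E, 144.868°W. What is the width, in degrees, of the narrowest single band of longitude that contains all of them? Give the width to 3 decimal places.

Sort the longitudes: -165.861°, -152.773°, -151.343°, -144.868°, +152.919°.
Eastward gaps between consecutive values (wrapping around): 13.088°, 1.430°, 6.475°, 297.787°, 41.220°.
Largest gap = 297.787° ⇒ minimal covering band is its complement: 360° − 297.787° = 62.213°.
Band runs from +152.919° eastward to -144.868°, crossing the antimeridian.

62.213°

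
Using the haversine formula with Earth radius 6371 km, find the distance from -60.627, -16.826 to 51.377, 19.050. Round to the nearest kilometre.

12859 km

Δλ = 19.050 − -16.826 = 35.876°.
Δφ = 51.377 − -60.627 = 112.004°.
a = sin²(Δφ/2) + cos φ₁ · cos φ₂ · sin²(Δλ/2) = 0.716377.
c = 2·atan2(√a, √(1−a)) = 2.01834 rad → d = 6371·c ≈ 12858.86 km.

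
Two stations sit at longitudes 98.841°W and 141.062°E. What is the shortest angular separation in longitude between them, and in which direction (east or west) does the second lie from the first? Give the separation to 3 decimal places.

120.097° west

Raw difference: 141.062 − -98.841 = 239.903°.
Normalise into (−180°, 180°]: 239.903° − 360° = -120.097°.
Negative ⇒ the second point lies to the west; separation 120.097°.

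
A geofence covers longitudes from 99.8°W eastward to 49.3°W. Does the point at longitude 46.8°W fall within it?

No

Band width going east from -99.8° to -49.3°: ((-49.3 − -99.8) mod 360) = 50.5°.
Offset of -46.8° east of the west edge: ((-46.8 − -99.8) mod 360) = 53.0°.
53.0° > 50.5° ⇒ outside.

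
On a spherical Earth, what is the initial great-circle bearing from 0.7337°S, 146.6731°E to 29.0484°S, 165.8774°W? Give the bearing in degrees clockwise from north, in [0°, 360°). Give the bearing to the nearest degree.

127°

Δλ = -165.8774 − 146.6731 = -312.5505°; wrapped into (−180°, 180°]: 47.4495°.
θ = atan2( sin Δλ · cos φ₂ , cos φ₁ · sin φ₂ − sin φ₁ · cos φ₂ · cos Δλ )
  = atan2(0.64401, -0.47794) = 126.580° → normalised to [0°, 360°): 126.580°.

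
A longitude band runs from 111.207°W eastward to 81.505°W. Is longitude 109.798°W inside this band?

Band width going east from -111.207° to -81.505°: ((-81.505 − -111.207) mod 360) = 29.702°.
Offset of -109.798° east of the west edge: ((-109.798 − -111.207) mod 360) = 1.409°.
1.409° ≤ 29.702° ⇒ inside.

Yes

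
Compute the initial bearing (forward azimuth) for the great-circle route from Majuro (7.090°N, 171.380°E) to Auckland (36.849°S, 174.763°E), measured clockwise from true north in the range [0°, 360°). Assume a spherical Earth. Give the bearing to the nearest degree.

Δλ = 174.763 − 171.380 = 3.383°.
θ = atan2( sin Δλ · cos φ₂ , cos φ₁ · sin φ₂ − sin φ₁ · cos φ₂ · cos Δλ )
  = atan2(0.04722, -0.69372) = 176.106° → normalised to [0°, 360°): 176.106°.

176°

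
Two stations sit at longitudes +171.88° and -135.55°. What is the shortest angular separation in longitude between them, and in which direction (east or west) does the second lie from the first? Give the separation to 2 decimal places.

52.57° east

Raw difference: -135.55 − 171.88 = -307.43°.
Normalise into (−180°, 180°]: -307.43° + 360° = 52.57°.
Positive ⇒ the second point lies to the east; separation 52.57°.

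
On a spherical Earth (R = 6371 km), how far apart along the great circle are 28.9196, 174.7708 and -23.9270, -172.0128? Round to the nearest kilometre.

6044 km

Δλ = -172.0128 − 174.7708 = -346.7836°; wrapped into (−180°, 180°]: 13.2164°.
Δφ = -23.9270 − 28.9196 = -52.8466°.
a = sin²(Δφ/2) + cos φ₁ · cos φ₂ · sin²(Δλ/2) = 0.208620.
c = 2·atan2(√a, √(1−a)) = 0.94868 rad → d = 6371·c ≈ 6044.01 km.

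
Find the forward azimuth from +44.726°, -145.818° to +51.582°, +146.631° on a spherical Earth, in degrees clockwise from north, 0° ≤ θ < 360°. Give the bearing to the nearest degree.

Δλ = 146.631 − -145.818 = 292.449°; wrapped into (−180°, 180°]: -67.551°.
θ = atan2( sin Δλ · cos φ₂ , cos φ₁ · sin φ₂ − sin φ₁ · cos φ₂ · cos Δλ )
  = atan2(-0.57430, 0.38968) = -55.842° → normalised to [0°, 360°): 304.158°.

304°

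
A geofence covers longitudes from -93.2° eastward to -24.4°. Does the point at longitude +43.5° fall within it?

No

Band width going east from -93.2° to -24.4°: ((-24.4 − -93.2) mod 360) = 68.8°.
Offset of +43.5° east of the west edge: ((43.5 − -93.2) mod 360) = 136.7°.
136.7° > 68.8° ⇒ outside.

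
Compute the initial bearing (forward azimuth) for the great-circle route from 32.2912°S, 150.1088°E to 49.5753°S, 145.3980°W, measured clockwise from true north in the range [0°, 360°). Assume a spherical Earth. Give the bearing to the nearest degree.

Δλ = -145.3980 − 150.1088 = -295.5068°; wrapped into (−180°, 180°]: 64.4932°.
θ = atan2( sin Δλ · cos φ₂ , cos φ₁ · sin φ₂ − sin φ₁ · cos φ₂ · cos Δλ )
  = atan2(0.58525, -0.49435) = 130.187° → normalised to [0°, 360°): 130.187°.

130°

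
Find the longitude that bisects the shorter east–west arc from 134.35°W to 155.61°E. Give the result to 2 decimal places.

169.37°W

Signed shortest Δλ from -134.35° to +155.61° is -70.04°.
Midpoint longitude = -134.35° + (-70.04°)/2 = -134.35° − 35.02° = -169.37°.
(The naïve average (-134.35 + +155.61)/2 = 10.63° is on the wrong side of the globe.)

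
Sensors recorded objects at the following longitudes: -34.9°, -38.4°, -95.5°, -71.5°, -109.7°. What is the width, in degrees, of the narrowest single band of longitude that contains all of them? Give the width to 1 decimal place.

Sort the longitudes: -109.7°, -95.5°, -71.5°, -38.4°, -34.9°.
Eastward gaps between consecutive values (wrapping around): 14.2°, 24.0°, 33.1°, 3.5°, 285.2°.
Largest gap = 285.2° ⇒ minimal covering band is its complement: 360° − 285.2° = 74.8°.
Band runs from -109.7° eastward to -34.9°.

74.8°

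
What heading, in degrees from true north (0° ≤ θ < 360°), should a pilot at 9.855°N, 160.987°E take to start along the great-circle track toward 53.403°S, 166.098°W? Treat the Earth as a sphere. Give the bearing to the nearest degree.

160°

Δλ = -166.098 − 160.987 = -327.085°; wrapped into (−180°, 180°]: 32.915°.
θ = atan2( sin Δλ · cos φ₂ , cos φ₁ · sin φ₂ − sin φ₁ · cos φ₂ · cos Δλ )
  = atan2(0.32396, -0.87666) = 159.719° → normalised to [0°, 360°): 159.719°.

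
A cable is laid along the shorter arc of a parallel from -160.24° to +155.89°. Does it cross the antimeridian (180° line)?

Naïve |155.89 − -160.24| = 316.13° > 180°, so the shorter arc goes the other way round — across 180°.
Signed shortest Δλ = ((155.89 − -160.24 + 180) mod 360) − 180 = -43.87°.
Going west by 43.87° from -160.24° passes through 180° before reaching +155.89°.

Yes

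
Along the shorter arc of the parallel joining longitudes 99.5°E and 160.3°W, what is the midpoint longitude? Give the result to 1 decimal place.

149.6°E

Signed shortest Δλ from +99.5° to -160.3° is +100.2°.
Midpoint longitude = +99.5° + (+100.2°)/2 = +99.5° + 50.1° = +149.6°.
(The naïve average (+99.5 + -160.3)/2 = -30.4° is on the wrong side of the globe.)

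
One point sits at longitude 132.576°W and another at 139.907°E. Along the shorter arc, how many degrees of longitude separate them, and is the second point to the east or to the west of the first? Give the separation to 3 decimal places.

Raw difference: 139.907 − -132.576 = 272.483°.
Normalise into (−180°, 180°]: 272.483° − 360° = -87.517°.
Negative ⇒ the second point lies to the west; separation 87.517°.

87.517° west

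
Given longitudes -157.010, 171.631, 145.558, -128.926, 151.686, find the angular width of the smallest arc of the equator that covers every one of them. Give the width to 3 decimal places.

Sort the longitudes: -157.010°, -128.926°, +145.558°, +151.686°, +171.631°.
Eastward gaps between consecutive values (wrapping around): 28.084°, 274.484°, 6.128°, 19.945°, 31.359°.
Largest gap = 274.484° ⇒ minimal covering band is its complement: 360° − 274.484° = 85.516°.
Band runs from +145.558° eastward to -128.926°, crossing the antimeridian.

85.516°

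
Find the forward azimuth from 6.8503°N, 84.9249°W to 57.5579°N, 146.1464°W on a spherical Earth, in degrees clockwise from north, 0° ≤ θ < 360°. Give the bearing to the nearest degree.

Δλ = -146.1464 − -84.9249 = -61.2215°.
θ = atan2( sin Δλ · cos φ₂ , cos φ₁ · sin φ₂ − sin φ₁ · cos φ₂ · cos Δλ )
  = atan2(-0.47019, 0.80711) = -30.223° → normalised to [0°, 360°): 329.777°.

330°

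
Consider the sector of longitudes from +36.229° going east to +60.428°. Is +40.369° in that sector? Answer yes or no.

Yes

Band width going east from +36.229° to +60.428°: ((60.428 − 36.229) mod 360) = 24.199°.
Offset of +40.369° east of the west edge: ((40.369 − 36.229) mod 360) = 4.140°.
4.140° ≤ 24.199° ⇒ inside.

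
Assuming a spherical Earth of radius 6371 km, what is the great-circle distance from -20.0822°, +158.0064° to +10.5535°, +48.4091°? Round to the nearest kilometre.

Δλ = 48.4091 − 158.0064 = -109.5973°.
Δφ = 10.5535 − -20.0822 = 30.6357°.
a = sin²(Δφ/2) + cos φ₁ · cos φ₂ · sin²(Δλ/2) = 0.686288.
c = 2·atan2(√a, √(1−a)) = 1.95258 rad → d = 6371·c ≈ 12439.88 km.

12440 km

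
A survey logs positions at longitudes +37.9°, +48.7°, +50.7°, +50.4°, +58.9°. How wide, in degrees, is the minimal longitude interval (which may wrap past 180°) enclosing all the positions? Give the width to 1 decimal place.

21.0°

Sort the longitudes: +37.9°, +48.7°, +50.4°, +50.7°, +58.9°.
Eastward gaps between consecutive values (wrapping around): 10.8°, 1.7°, 0.3°, 8.2°, 339.0°.
Largest gap = 339.0° ⇒ minimal covering band is its complement: 360° − 339.0° = 21.0°.
Band runs from +37.9° eastward to +58.9°.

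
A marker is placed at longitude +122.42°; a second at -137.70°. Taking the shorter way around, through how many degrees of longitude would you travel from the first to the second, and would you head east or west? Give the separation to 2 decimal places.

99.88° east

Raw difference: -137.70 − 122.42 = -260.12°.
Normalise into (−180°, 180°]: -260.12° + 360° = 99.88°.
Positive ⇒ the second point lies to the east; separation 99.88°.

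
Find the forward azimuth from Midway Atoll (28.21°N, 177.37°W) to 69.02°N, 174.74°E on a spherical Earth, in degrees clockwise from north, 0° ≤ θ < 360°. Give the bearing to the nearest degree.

356°

Δλ = 174.74 − -177.37 = 352.11°; wrapped into (−180°, 180°]: -7.89°.
θ = atan2( sin Δλ · cos φ₂ , cos φ₁ · sin φ₂ − sin φ₁ · cos φ₂ · cos Δλ )
  = atan2(-0.04915, 0.65515) = -4.290° → normalised to [0°, 360°): 355.710°.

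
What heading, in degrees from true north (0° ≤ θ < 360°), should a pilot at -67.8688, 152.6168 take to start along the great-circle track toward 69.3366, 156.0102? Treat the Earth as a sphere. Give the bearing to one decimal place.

1.8°

Δλ = 156.0102 − 152.6168 = 3.3934°.
θ = atan2( sin Δλ · cos φ₂ , cos φ₁ · sin φ₂ − sin φ₁ · cos φ₂ · cos Δλ )
  = atan2(0.02089, 0.67880) = 1.762° → normalised to [0°, 360°): 1.762°.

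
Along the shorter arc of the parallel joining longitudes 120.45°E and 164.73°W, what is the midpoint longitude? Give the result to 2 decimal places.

Signed shortest Δλ from +120.45° to -164.73° is +74.82°.
Midpoint longitude = +120.45° + (+74.82°)/2 = +120.45° + 37.41° = +157.86°.
(The naïve average (+120.45 + -164.73)/2 = -22.14° is on the wrong side of the globe.)

157.86°E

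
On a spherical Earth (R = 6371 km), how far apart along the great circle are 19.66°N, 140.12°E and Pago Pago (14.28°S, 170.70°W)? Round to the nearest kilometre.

6571 km

Δλ = -170.70 − 140.12 = -310.82°; wrapped into (−180°, 180°]: 49.18°.
Δφ = -14.28 − 19.66 = -33.94°.
a = sin²(Δφ/2) + cos φ₁ · cos φ₂ · sin²(Δλ/2) = 0.243214.
c = 2·atan2(√a, √(1−a)) = 1.03145 rad → d = 6371·c ≈ 6571.39 km.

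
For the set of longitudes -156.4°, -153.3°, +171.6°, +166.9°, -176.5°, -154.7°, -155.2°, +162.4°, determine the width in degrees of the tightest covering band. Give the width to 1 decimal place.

44.3°

Sort the longitudes: -176.5°, -156.4°, -155.2°, -154.7°, -153.3°, +162.4°, +166.9°, +171.6°.
Eastward gaps between consecutive values (wrapping around): 20.1°, 1.2°, 0.5°, 1.4°, 315.7°, 4.5°, 4.7°, 11.9°.
Largest gap = 315.7° ⇒ minimal covering band is its complement: 360° − 315.7° = 44.3°.
Band runs from +162.4° eastward to -153.3°, crossing the antimeridian.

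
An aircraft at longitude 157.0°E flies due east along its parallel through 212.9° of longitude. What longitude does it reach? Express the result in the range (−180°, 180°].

9.9°E

Start at +157.0°; shift +212.9° → +369.9°.
+369.9° lies outside (−180°, 180°]; subtract 360° → +9.9°.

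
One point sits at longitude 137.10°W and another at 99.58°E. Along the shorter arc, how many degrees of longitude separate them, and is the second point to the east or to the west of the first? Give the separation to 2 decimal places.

Raw difference: 99.58 − -137.10 = 236.68°.
Normalise into (−180°, 180°]: 236.68° − 360° = -123.32°.
Negative ⇒ the second point lies to the west; separation 123.32°.

123.32° west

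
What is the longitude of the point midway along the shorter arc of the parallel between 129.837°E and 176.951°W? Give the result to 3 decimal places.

Signed shortest Δλ from +129.837° to -176.951° is +53.212°.
Midpoint longitude = +129.837° + (+53.212°)/2 = +129.837° + 26.606° = +156.443°.
(The naïve average (+129.837 + -176.951)/2 = -23.557° is on the wrong side of the globe.)

156.443°E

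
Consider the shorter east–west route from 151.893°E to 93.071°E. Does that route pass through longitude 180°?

No

Signed shortest Δλ = ((93.071 − 151.893 + 180) mod 360) − 180 = -58.822°.
Going west by 58.822° from +151.893° reaches +93.071° without touching 180°.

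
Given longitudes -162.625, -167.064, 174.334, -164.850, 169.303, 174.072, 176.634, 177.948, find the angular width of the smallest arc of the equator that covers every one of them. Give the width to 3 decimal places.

Sort the longitudes: -167.064°, -164.850°, -162.625°, +169.303°, +174.072°, +174.334°, +176.634°, +177.948°.
Eastward gaps between consecutive values (wrapping around): 2.214°, 2.225°, 331.928°, 4.769°, 0.262°, 2.300°, 1.314°, 14.988°.
Largest gap = 331.928° ⇒ minimal covering band is its complement: 360° − 331.928° = 28.072°.
Band runs from +169.303° eastward to -162.625°, crossing the antimeridian.

28.072°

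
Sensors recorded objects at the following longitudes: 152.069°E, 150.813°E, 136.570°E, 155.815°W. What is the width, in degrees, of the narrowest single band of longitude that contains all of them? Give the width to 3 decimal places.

67.615°

Sort the longitudes: -155.815°, +136.570°, +150.813°, +152.069°.
Eastward gaps between consecutive values (wrapping around): 292.385°, 14.243°, 1.256°, 52.116°.
Largest gap = 292.385° ⇒ minimal covering band is its complement: 360° − 292.385° = 67.615°.
Band runs from +136.570° eastward to -155.815°, crossing the antimeridian.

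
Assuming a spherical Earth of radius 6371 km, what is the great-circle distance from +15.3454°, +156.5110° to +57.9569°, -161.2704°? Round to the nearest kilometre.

Δλ = -161.2704 − 156.5110 = -317.7814°; wrapped into (−180°, 180°]: 42.2186°.
Δφ = 57.9569 − 15.3454 = 42.6115°.
a = sin²(Δφ/2) + cos φ₁ · cos φ₂ · sin²(Δλ/2) = 0.198383.
c = 2·atan2(√a, √(1−a)) = 0.92325 rad → d = 6371·c ≈ 5882.00 km.

5882 km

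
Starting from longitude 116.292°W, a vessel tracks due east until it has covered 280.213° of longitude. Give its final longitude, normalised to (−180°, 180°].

Start at -116.292°; shift +280.213° → +163.921°.
+163.921° already lies in (−180°, 180°].

163.921°E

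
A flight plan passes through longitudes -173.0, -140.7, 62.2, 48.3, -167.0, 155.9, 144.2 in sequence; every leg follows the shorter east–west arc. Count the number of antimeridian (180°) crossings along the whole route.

Leg 1: -173.0° → -140.7°, shortest Δλ = 32.3° (east) — does not cross 180°.
Leg 2: -140.7° → +62.2°, shortest Δλ = -157.1° (west) — crosses 180°.
Leg 3: +62.2° → +48.3°, shortest Δλ = -13.9° (west) — does not cross 180°.
Leg 4: +48.3° → -167.0°, shortest Δλ = 144.7° (east) — crosses 180°.
Leg 5: -167.0° → +155.9°, shortest Δλ = -37.1° (west) — crosses 180°.
Leg 6: +155.9° → +144.2°, shortest Δλ = -11.7° (west) — does not cross 180°.
Total crossings: 3.

3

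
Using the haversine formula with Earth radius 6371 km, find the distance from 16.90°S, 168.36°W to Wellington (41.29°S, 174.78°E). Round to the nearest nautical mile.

Δλ = 174.78 − -168.36 = 343.14°; wrapped into (−180°, 180°]: -16.86°.
Δφ = -41.29 − -16.90 = -24.39°.
a = sin²(Δφ/2) + cos φ₁ · cos φ₂ · sin²(Δλ/2) = 0.060073.
c = 2·atan2(√a, √(1−a)) = 0.49524 rad → d = 6371·c ≈ 3155.19 km ≈ 1703.67 nmi.

1704 nmi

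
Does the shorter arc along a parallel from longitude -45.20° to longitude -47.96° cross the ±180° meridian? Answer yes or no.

No

Signed shortest Δλ = ((-47.96 − -45.20 + 180) mod 360) − 180 = -2.76°.
Going west by 2.76° from -45.20° reaches -47.96° without touching 180°.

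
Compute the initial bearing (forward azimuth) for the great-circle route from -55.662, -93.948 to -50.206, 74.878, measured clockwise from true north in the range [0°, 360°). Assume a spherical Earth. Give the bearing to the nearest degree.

Δλ = 74.878 − -93.948 = 168.826°.
θ = atan2( sin Δλ · cos φ₂ , cos φ₁ · sin φ₂ − sin φ₁ · cos φ₂ · cos Δλ )
  = atan2(0.12403, -0.95188) = 172.576° → normalised to [0°, 360°): 172.576°.

173°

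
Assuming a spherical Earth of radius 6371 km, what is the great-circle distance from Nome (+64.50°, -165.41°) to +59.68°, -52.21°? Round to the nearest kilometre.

Δλ = -52.21 − -165.41 = 113.20°.
Δφ = 59.68 − 64.50 = -4.82°.
a = sin²(Δφ/2) + cos φ₁ · cos φ₂ · sin²(Δλ/2) = 0.153244.
c = 2·atan2(√a, √(1−a)) = 0.80444 rad → d = 6371·c ≈ 5125.11 km.

5125 km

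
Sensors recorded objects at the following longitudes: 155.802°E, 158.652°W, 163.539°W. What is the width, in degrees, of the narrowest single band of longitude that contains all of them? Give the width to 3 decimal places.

45.546°

Sort the longitudes: -163.539°, -158.652°, +155.802°.
Eastward gaps between consecutive values (wrapping around): 4.887°, 314.454°, 40.659°.
Largest gap = 314.454° ⇒ minimal covering band is its complement: 360° − 314.454° = 45.546°.
Band runs from +155.802° eastward to -158.652°, crossing the antimeridian.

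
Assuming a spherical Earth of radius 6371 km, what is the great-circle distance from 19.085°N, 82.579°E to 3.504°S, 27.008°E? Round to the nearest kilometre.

Δλ = 27.008 − 82.579 = -55.571°.
Δφ = -3.504 − 19.085 = -22.589°.
a = sin²(Δφ/2) + cos φ₁ · cos φ₂ · sin²(Δλ/2) = 0.243337.
c = 2·atan2(√a, √(1−a)) = 1.03174 rad → d = 6371·c ≈ 6573.22 km.

6573 km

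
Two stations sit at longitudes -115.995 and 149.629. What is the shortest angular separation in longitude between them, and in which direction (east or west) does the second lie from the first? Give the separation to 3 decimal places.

Raw difference: 149.629 − -115.995 = 265.624°.
Normalise into (−180°, 180°]: 265.624° − 360° = -94.376°.
Negative ⇒ the second point lies to the west; separation 94.376°.

94.376° west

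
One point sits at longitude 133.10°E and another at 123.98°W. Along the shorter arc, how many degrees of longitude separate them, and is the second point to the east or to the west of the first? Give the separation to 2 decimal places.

Raw difference: -123.98 − 133.10 = -257.08°.
Normalise into (−180°, 180°]: -257.08° + 360° = 102.92°.
Positive ⇒ the second point lies to the east; separation 102.92°.

102.92° east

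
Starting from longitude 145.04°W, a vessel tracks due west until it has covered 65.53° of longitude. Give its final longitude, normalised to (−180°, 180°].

149.43°E

Start at -145.04°; shift −65.53° → -210.57°.
-210.57° lies outside (−180°, 180°]; add 360° → +149.43°.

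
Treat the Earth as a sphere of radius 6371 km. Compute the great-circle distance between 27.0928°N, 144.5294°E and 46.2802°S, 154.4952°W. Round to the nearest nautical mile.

Δλ = -154.4952 − 144.5294 = -299.0246°; wrapped into (−180°, 180°]: 60.9754°.
Δφ = -46.2802 − 27.0928 = -73.3730°.
a = sin²(Δφ/2) + cos φ₁ · cos φ₂ · sin²(Δλ/2) = 0.515311.
c = 2·atan2(√a, √(1−a)) = 1.60142 rad → d = 6371·c ≈ 10202.67 km ≈ 5509.00 nmi.

5509 nmi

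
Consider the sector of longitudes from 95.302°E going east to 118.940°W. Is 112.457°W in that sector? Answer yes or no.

Band width going east from +95.302° to -118.940°: ((-118.940 − 95.302) mod 360) = 145.758°.
Offset of -112.457° east of the west edge: ((-112.457 − 95.302) mod 360) = 152.241°.
152.241° > 145.758° ⇒ outside.

No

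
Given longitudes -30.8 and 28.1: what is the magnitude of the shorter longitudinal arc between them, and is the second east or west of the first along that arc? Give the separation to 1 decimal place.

Raw difference: 28.1 − -30.8 = 58.9°.
Normalise into (−180°, 180°]: 58.9° stays 58.9°.
Positive ⇒ the second point lies to the east; separation 58.9°.

58.9° east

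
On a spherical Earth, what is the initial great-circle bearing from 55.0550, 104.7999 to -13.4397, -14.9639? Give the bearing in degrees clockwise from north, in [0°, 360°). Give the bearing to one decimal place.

287.3°

Δλ = -14.9639 − 104.7999 = -119.7638°.
θ = atan2( sin Δλ · cos φ₂ , cos φ₁ · sin φ₂ − sin φ₁ · cos φ₂ · cos Δλ )
  = atan2(-0.84431, 0.26265) = -72.720° → normalised to [0°, 360°): 287.280°.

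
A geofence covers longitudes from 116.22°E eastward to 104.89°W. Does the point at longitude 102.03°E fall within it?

Band width going east from +116.22° to -104.89°: ((-104.89 − 116.22) mod 360) = 138.89°.
Offset of +102.03° east of the west edge: ((102.03 − 116.22) mod 360) = 345.81°.
345.81° > 138.89° ⇒ outside.

No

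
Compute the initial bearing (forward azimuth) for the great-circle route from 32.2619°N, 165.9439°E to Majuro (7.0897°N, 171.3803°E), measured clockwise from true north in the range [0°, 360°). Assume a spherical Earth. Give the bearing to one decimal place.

167.5°

Δλ = 171.3803 − 165.9439 = 5.4364°.
θ = atan2( sin Δλ · cos φ₂ , cos φ₁ · sin φ₂ − sin φ₁ · cos φ₂ · cos Δλ )
  = atan2(0.09402, -0.42296) = 167.468° → normalised to [0°, 360°): 167.468°.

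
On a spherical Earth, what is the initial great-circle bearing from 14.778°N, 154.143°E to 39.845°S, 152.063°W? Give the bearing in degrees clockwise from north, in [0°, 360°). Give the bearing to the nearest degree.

140°

Δλ = -152.063 − 154.143 = -306.206°; wrapped into (−180°, 180°]: 53.794°.
θ = atan2( sin Δλ · cos φ₂ , cos φ₁ · sin φ₂ − sin φ₁ · cos φ₂ · cos Δλ )
  = atan2(0.61952, -0.73520) = 139.881° → normalised to [0°, 360°): 139.881°.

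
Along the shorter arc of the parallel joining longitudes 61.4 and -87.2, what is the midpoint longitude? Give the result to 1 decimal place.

-12.9°

Signed shortest Δλ from +61.4° to -87.2° is -148.6°.
Midpoint longitude = +61.4° + (-148.6°)/2 = +61.4° − 74.3° = -12.9°.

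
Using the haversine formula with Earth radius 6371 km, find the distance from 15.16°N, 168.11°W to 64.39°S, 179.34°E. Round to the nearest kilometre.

8910 km

Δλ = 179.34 − -168.11 = 347.45°; wrapped into (−180°, 180°]: -12.55°.
Δφ = -64.39 − 15.16 = -79.55°.
a = sin²(Δφ/2) + cos φ₁ · cos φ₂ · sin²(Δλ/2) = 0.414295.
c = 2·atan2(√a, √(1−a)) = 1.39854 rad → d = 6371·c ≈ 8910.08 km.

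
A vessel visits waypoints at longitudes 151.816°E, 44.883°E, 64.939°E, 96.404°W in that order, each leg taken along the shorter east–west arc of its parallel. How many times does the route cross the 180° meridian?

0

Leg 1: +151.816° → +44.883°, shortest Δλ = -106.933° (west) — does not cross 180°.
Leg 2: +44.883° → +64.939°, shortest Δλ = 20.056° (east) — does not cross 180°.
Leg 3: +64.939° → -96.404°, shortest Δλ = -161.343° (west) — does not cross 180°.
Total crossings: 0.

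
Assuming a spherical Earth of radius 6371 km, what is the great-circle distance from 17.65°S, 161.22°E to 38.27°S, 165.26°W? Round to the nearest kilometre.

Δλ = -165.26 − 161.22 = -326.48°; wrapped into (−180°, 180°]: 33.52°.
Δφ = -38.27 − -17.65 = -20.62°.
a = sin²(Δφ/2) + cos φ₁ · cos φ₂ · sin²(Δλ/2) = 0.094242.
c = 2·atan2(√a, √(1−a)) = 0.62406 rad → d = 6371·c ≈ 3975.86 km.

3976 km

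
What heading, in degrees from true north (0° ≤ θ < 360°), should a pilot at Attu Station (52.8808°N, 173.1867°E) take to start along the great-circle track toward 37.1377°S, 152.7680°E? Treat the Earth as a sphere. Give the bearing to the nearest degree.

Δλ = 152.7680 − 173.1867 = -20.4187°.
θ = atan2( sin Δλ · cos φ₂ , cos φ₁ · sin φ₂ − sin φ₁ · cos φ₂ · cos Δλ )
  = atan2(-0.27812, -0.96006) = -163.844° → normalised to [0°, 360°): 196.156°.

196°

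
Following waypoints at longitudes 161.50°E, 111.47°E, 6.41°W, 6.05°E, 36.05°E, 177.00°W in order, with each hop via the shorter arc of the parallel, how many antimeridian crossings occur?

1

Leg 1: +161.50° → +111.47°, shortest Δλ = -50.03° (west) — does not cross 180°.
Leg 2: +111.47° → -6.41°, shortest Δλ = -117.88° (west) — does not cross 180°.
Leg 3: -6.41° → +6.05°, shortest Δλ = 12.46° (east) — does not cross 180°.
Leg 4: +6.05° → +36.05°, shortest Δλ = 30.0° (east) — does not cross 180°.
Leg 5: +36.05° → -177.00°, shortest Δλ = 146.95° (east) — crosses 180°.
Total crossings: 1.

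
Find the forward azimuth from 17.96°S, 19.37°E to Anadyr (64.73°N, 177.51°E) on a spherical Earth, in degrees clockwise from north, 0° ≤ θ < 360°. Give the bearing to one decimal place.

Δλ = 177.51 − 19.37 = 158.14°.
θ = atan2( sin Δλ · cos φ₂ , cos φ₁ · sin φ₂ − sin φ₁ · cos φ₂ · cos Δλ )
  = atan2(0.15895, 0.73807) = 12.153° → normalised to [0°, 360°): 12.153°.

12.2°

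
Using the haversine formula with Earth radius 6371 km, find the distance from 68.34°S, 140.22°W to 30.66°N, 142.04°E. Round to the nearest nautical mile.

6844 nmi

Δλ = 142.04 − -140.22 = 282.26°; wrapped into (−180°, 180°]: -77.74°.
Δφ = 30.66 − -68.34 = 99.00°.
a = sin²(Δφ/2) + cos φ₁ · cos φ₂ · sin²(Δλ/2) = 0.703257.
c = 2·atan2(√a, √(1−a)) = 1.98943 rad → d = 6371·c ≈ 12674.68 km ≈ 6843.78 nmi.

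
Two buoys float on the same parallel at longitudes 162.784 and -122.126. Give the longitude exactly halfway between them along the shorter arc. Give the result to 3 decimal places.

Signed shortest Δλ from +162.784° to -122.126° is +75.090°.
Midpoint longitude = +162.784° + (+75.090°)/2 = +162.784° + 37.545° = +200.329°.
Normalise into (−180°, 180°]: -159.671°.
(The naïve average (+162.784 + -122.126)/2 = 20.329° is on the wrong side of the globe.)

-159.671°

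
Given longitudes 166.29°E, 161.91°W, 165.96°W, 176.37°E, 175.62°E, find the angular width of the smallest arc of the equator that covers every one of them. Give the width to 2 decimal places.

Sort the longitudes: -165.96°, -161.91°, +166.29°, +175.62°, +176.37°.
Eastward gaps between consecutive values (wrapping around): 4.05°, 328.20°, 9.33°, 0.75°, 17.67°.
Largest gap = 328.20° ⇒ minimal covering band is its complement: 360° − 328.20° = 31.80°.
Band runs from +166.29° eastward to -161.91°, crossing the antimeridian.

31.80°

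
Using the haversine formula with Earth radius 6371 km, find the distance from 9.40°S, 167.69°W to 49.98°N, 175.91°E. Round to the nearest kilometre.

6792 km

Δλ = 175.91 − -167.69 = 343.60°; wrapped into (−180°, 180°]: -16.40°.
Δφ = 49.98 − -9.40 = 59.38°.
a = sin²(Δφ/2) + cos φ₁ · cos φ₂ · sin²(Δλ/2) = 0.258235.
c = 2·atan2(√a, √(1−a)) = 1.06611 rad → d = 6371·c ≈ 6792.21 km.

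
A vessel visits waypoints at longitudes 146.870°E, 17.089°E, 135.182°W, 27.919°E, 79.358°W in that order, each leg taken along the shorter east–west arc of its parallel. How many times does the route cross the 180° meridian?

Leg 1: +146.870° → +17.089°, shortest Δλ = -129.781° (west) — does not cross 180°.
Leg 2: +17.089° → -135.182°, shortest Δλ = -152.271° (west) — does not cross 180°.
Leg 3: -135.182° → +27.919°, shortest Δλ = 163.101° (east) — does not cross 180°.
Leg 4: +27.919° → -79.358°, shortest Δλ = -107.277° (west) — does not cross 180°.
Total crossings: 0.

0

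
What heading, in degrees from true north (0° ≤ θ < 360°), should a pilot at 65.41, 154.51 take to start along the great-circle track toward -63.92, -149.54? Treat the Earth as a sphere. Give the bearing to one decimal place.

Δλ = -149.54 − 154.51 = -304.05°; wrapped into (−180°, 180°]: 55.95°.
θ = atan2( sin Δλ · cos φ₂ , cos φ₁ · sin φ₂ − sin φ₁ · cos φ₂ · cos Δλ )
  = atan2(0.36425, -0.59758) = 148.636° → normalised to [0°, 360°): 148.636°.

148.6°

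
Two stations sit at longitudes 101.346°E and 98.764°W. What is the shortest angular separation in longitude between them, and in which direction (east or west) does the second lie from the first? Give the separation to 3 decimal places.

Raw difference: -98.764 − 101.346 = -200.11°.
Normalise into (−180°, 180°]: -200.11° + 360° = 159.89°.
Positive ⇒ the second point lies to the east; separation 159.890°.

159.890° east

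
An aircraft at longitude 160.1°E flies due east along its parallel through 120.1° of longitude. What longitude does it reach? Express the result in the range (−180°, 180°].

79.8°W

Start at +160.1°; shift +120.1° → +280.2°.
+280.2° lies outside (−180°, 180°]; subtract 360° → -79.8°.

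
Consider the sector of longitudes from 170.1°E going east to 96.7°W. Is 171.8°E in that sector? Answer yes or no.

Yes

Band width going east from +170.1° to -96.7°: ((-96.7 − 170.1) mod 360) = 93.2°.
Offset of +171.8° east of the west edge: ((171.8 − 170.1) mod 360) = 1.7°.
1.7° ≤ 93.2° ⇒ inside.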